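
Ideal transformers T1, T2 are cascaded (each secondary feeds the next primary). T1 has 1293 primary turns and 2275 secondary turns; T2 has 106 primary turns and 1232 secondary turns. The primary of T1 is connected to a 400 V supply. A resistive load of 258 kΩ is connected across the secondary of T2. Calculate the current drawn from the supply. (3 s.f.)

I_supply ≈ 0.648 A

After T1: V = 400.00 × 2275/1293 = 703.79 V.
After T2: V = 703.79 × 1232/106 = 8179.9 V.
I_load = 8179.9/258000 = 0.031705 A, so P_out = 8179.9 × 0.031705 = 259.34 W.
All ideal ⇒ P_in = P_out, so I_supply = 259.34/400 = 0.648 A.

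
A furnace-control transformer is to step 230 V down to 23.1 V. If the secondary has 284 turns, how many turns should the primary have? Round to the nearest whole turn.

N_p/N_s = V_p/V_s, so N_p = 284 × 230/23.1 = 2827.7 ≈ 2828 turns.

N_p = 2828 turns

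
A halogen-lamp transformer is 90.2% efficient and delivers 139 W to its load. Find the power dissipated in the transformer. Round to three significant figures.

P_loss ≈ 15.1 W

P_in = P_out/η = 139/0.902 = 154.102 W.
P_loss = P_in − P_out = 154.102 − 139 = 15.1 W.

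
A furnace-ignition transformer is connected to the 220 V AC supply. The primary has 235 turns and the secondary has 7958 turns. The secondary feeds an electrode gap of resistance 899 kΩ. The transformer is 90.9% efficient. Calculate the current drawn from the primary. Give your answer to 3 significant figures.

I_p ≈ 0.309 A

V_s = 220 × 7958/235 = 7450.0 V.
I_s = V_s/R = 7450.0/899000 = 0.0082870 A.
P_out = V_s I_s = 7450.0 × 0.0082870 = 61.739 W.
P_in = P_out/η = 61.739/0.909 = 67.919 W.
I_p = P_in/V_p = 67.919/220 = 0.309 A.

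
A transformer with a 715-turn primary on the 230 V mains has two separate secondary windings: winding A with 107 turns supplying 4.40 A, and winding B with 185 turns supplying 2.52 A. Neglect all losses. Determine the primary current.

I_p ≈ 1.31 A

V_A = 230 × 107/715 = 34.420 V; V_B = 230 × 185/715 = 59.510 V.
P_out = V_A I_A + V_B I_B = 34.420×4.40 + 59.510×2.52 = 151.45 + 149.97 = 301.41 W.
Ideal ⇒ P_in = P_out, so I_p = P_out/V_p = 301.41/230 = 1.31 A.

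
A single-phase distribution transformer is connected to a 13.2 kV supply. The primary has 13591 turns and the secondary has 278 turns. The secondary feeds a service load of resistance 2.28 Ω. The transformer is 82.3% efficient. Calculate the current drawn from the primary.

I_p ≈ 2.94 A

V_s = 13200 × 278/13591 = 270.00 V.
I_s = V_s/R = 270.00/2.28 = 118.42 A.
P_out = V_s I_s = 270.00 × 118.42 = 31974 W.
P_in = P_out/η = 31974/0.823 = 38851 W.
I_p = P_in/V_p = 38851/13200 = 2.94 A.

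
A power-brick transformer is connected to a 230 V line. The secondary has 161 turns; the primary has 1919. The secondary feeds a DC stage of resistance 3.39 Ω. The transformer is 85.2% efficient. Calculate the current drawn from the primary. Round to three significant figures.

V_s = 230 × 161/1919 = 19.297 V.
I_s = V_s/R = 19.297/3.39 = 5.6922 A.
P_out = V_s I_s = 19.297 × 5.6922 = 109.84 W.
P_in = P_out/η = 109.84/0.852 = 128.92 W.
I_p = P_in/V_p = 128.92/230 = 0.561 A.

I_p ≈ 0.561 A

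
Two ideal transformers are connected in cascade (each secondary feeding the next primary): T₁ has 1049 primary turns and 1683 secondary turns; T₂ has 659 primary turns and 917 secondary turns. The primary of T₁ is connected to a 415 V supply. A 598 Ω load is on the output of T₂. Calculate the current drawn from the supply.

After T₁: V = 415.00 × 1683/1049 = 665.82 V.
After T₂: V = 665.82 × 917/659 = 926.49 V.
I_load = 926.49/598 = 1.5493 A, so P_out = 926.49 × 1.5493 = 1435.4 W.
All ideal ⇒ P_in = P_out, so I_supply = 1435.4/415 = 3.46 A.

I_supply ≈ 3.46 A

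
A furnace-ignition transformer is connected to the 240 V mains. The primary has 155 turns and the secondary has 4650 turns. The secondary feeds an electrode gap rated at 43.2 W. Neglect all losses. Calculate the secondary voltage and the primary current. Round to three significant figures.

V_s ≈ 7200 V, I_p ≈ 0.180 A

V_s = V_p × N_s/N_p = 240 × 4650/155 = 7200.0 V.
I_s = P/V_s = 43.2/7200.0 = 0.0060000 A.
I_p = I_s × N_s/N_p = 0.0060000 × 4650/155 = 0.180 A.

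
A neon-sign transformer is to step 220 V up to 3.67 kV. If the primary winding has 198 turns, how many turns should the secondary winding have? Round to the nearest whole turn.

N_s = 3303 turns

N_s/N_p = V_s/V_p, so N_s = 198 × 3670/220 = 3303.0 ≈ 3303 turns.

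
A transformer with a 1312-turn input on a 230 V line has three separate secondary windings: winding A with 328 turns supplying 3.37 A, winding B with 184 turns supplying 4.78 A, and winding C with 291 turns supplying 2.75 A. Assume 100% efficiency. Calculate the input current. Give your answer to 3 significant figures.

I_in ≈ 2.12 A

V_A = 230 × 328/1312 = 57.500 V; V_B = 230 × 184/1312 = 32.256 V; V_C = 230 × 291/1312 = 51.014 V.
P_out = V_A I_A + V_B I_B + V_C I_C = 57.500×3.37 + 32.256×4.78 + 51.014×2.75 = 193.78 + 154.18 + 140.29 = 488.25 W.
Ideal ⇒ P_in = P_out, so I_in = P_out/V_in = 488.25/230 = 2.12 A.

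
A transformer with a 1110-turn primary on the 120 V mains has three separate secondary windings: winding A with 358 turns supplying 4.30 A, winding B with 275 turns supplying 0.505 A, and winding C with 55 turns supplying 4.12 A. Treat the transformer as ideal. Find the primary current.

I_p ≈ 1.72 A

V_A = 120 × 358/1110 = 38.703 V; V_B = 120 × 275/1110 = 29.730 V; V_C = 120 × 55/1110 = 5.9459 V.
P_out = V_A I_A + V_B I_B + V_C I_C = 38.703×4.30 + 29.730×0.505 + 5.9459×4.12 = 166.42 + 15.014 + 24.497 = 205.93 W.
Ideal ⇒ P_in = P_out, so I_p = P_out/V_p = 205.93/120 = 1.72 A.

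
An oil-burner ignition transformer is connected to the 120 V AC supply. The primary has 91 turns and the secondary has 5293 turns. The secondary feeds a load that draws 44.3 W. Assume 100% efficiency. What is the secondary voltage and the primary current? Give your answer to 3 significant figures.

V_s = V_p × N_s/N_p = 120 × 5293/91 = 6979.8 V.
I_s = P/V_s = 44.3/6979.8 = 0.0063469 A.
I_p = I_s × N_s/N_p = 0.0063469 × 5293/91 = 0.369 A.

V_s ≈ 6980 V, I_p ≈ 0.369 A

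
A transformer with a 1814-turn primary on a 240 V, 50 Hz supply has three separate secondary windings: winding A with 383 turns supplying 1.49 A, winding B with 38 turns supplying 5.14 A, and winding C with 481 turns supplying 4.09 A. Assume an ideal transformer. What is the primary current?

I_p ≈ 1.51 A

V_A = 240 × 383/1814 = 50.673 V; V_B = 240 × 38/1814 = 5.0276 V; V_C = 240 × 481/1814 = 63.638 V.
P_out = V_A I_A + V_B I_B + V_C I_C = 50.673×1.49 + 5.0276×5.14 + 63.638×4.09 = 75.502 + 25.842 + 260.28 = 361.62 W.
Ideal ⇒ P_in = P_out, so I_p = P_out/V_p = 361.62/240 = 1.51 A.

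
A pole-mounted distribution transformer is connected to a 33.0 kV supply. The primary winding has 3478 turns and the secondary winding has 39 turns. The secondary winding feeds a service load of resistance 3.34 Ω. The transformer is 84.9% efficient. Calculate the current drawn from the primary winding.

I_p ≈ 1.46 A

V_s = 33000 × 39/3478 = 370.04 V.
I_s = V_s/R = 370.04/3.34 = 110.79 A.
P_out = V_s I_s = 370.04 × 110.79 = 40997 W.
P_in = P_out/η = 40997/0.849 = 48289 W.
I_p = P_in/V_p = 48289/33000 = 1.46 A.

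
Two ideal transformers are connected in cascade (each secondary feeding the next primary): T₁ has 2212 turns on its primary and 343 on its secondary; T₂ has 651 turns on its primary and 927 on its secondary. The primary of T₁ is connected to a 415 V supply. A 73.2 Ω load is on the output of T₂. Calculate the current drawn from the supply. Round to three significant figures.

I_supply ≈ 0.276 A

After T₁: V = 415.00 × 343/2212 = 64.351 V.
After T₂: V = 64.351 × 927/651 = 91.634 V.
I_load = 91.634/73.2 = 1.2518 A, so P_out = 91.634 × 1.2518 = 114.71 W.
All ideal ⇒ P_in = P_out, so I_supply = 114.71/415 = 0.276 A.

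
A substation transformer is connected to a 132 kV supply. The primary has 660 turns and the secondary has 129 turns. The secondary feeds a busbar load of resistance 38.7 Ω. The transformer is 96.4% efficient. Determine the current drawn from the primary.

I_p ≈ 135 A

V_s = 132000 × 129/660 = 25800 V.
I_s = V_s/R = 25800/38.7 = 666.67 A.
P_out = V_s I_s = 25800 × 666.67 = 1.7200×10^7 W.
P_in = P_out/η = 1.7200×10^7/0.964 = 1.7842×10^7 W.
I_p = P_in/V_p = 1.7842×10^7/132000 = 135 A.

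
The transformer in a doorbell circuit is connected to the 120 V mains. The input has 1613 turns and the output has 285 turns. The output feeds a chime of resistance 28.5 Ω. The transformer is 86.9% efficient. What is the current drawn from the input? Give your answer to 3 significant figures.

I_in ≈ 0.151 A

V_out = 120 × 285/1613 = 21.203 V.
I_out = V_out/R = 21.203/28.5 = 0.74396 A.
P_out = V_out I_out = 21.203 × 0.74396 = 15.774 W.
P_in = P_out/η = 15.774/0.869 = 18.152 W.
I_in = P_in/V_in = 18.152/120 = 0.151 A.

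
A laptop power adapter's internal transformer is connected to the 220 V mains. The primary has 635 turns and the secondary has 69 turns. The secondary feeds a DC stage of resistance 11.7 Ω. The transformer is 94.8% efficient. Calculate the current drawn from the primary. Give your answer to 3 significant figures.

I_p ≈ 0.234 A

V_s = 220 × 69/635 = 23.906 V.
I_s = V_s/R = 23.906/11.7 = 2.0432 A.
P_out = V_s I_s = 23.906 × 2.0432 = 48.844 W.
P_in = P_out/η = 48.844/0.948 = 51.523 W.
I_p = P_in/V_p = 51.523/220 = 0.234 A.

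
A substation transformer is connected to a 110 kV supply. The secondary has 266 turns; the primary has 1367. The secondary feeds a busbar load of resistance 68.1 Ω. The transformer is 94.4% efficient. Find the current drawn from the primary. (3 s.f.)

V_s = 110000 × 266/1367 = 21405 V.
I_s = V_s/R = 21405/68.1 = 314.31 A.
P_out = V_s I_s = 21405 × 314.31 = 6.7277×10^6 W.
P_in = P_out/η = 6.7277×10^6/0.944 = 7.1268×10^6 W.
I_p = P_in/V_p = 7.1268×10^6/110000 = 64.8 A.

I_p ≈ 64.8 A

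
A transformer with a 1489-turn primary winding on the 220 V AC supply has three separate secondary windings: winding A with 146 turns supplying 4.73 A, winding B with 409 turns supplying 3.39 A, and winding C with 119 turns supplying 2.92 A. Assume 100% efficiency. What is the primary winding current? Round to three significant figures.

V_A = 220 × 146/1489 = 21.572 V; V_B = 220 × 409/1489 = 60.430 V; V_C = 220 × 119/1489 = 17.582 V.
P_out = V_A I_A + V_B I_B + V_C I_C = 21.572×4.73 + 60.430×3.39 + 17.582×2.92 = 102.03 + 204.86 + 51.340 = 358.23 W.
Ideal ⇒ P_in = P_out, so I_p = P_out/V_p = 358.23/220 = 1.63 A.

I_p ≈ 1.63 A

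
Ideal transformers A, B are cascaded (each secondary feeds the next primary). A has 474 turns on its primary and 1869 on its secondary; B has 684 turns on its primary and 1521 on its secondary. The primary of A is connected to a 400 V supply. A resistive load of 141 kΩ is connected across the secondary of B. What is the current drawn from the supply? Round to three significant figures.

I_supply ≈ 0.218 A

After A: V = 400.00 × 1869/474 = 1577.2 V.
After B: V = 1577.2 × 1521/684 = 3507.2 V.
I_load = 3507.2/141000 = 0.024874 A, so P_out = 3507.2 × 0.024874 = 87.239 W.
All ideal ⇒ P_in = P_out, so I_supply = 87.239/400 = 0.218 A.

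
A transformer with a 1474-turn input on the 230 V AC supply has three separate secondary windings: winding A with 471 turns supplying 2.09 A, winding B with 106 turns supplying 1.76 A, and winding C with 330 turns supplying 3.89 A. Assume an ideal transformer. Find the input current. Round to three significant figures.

I_in ≈ 1.67 A

V_A = 230 × 471/1474 = 73.494 V; V_B = 230 × 106/1474 = 16.540 V; V_C = 230 × 330/1474 = 51.493 V.
P_out = V_A I_A + V_B I_B + V_C I_C = 73.494×2.09 + 16.540×1.76 + 51.493×3.89 = 153.60 + 29.110 + 200.31 = 383.02 W.
Ideal ⇒ P_in = P_out, so I_in = P_out/V_in = 383.02/230 = 1.67 A.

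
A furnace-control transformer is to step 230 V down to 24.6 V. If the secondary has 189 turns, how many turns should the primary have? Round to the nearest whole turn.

N_p/N_s = V_p/V_s, so N_p = 189 × 230/24.6 = 1767.1 ≈ 1767 turns.

N_p = 1767 turns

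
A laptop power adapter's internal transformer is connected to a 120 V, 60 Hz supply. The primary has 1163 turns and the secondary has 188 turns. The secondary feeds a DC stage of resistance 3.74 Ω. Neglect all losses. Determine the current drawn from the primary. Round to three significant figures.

I_p ≈ 0.838 A

V_s = V_p × N_s/N_p = 120 × 188/1163 = 19.398 V.
I_s = V_s/R = 19.398/3.74 = 5.1867 A.
For an ideal transformer I_p N_p = I_s N_s, so I_p = 5.1867 × 188/1163 = 0.838 A.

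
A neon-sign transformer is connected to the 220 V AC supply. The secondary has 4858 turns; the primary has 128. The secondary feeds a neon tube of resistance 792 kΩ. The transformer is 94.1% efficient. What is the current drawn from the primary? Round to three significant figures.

I_p ≈ 0.425 A

V_s = 220 × 4858/128 = 8349.7 V.
I_s = V_s/R = 8349.7/792000 = 0.010543 A.
P_out = V_s I_s = 8349.7 × 0.010543 = 88.027 W.
P_in = P_out/η = 88.027/0.941 = 93.546 W.
I_p = P_in/V_p = 93.546/220 = 0.425 A.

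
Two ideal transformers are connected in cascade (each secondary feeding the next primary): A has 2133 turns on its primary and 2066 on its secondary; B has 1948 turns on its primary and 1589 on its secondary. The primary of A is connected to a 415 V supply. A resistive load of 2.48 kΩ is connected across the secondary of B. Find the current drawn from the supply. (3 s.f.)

Secondary of A: V = 415.00 × 2066/2133 = 401.96 V.
Secondary of B: V = 401.96 × 1589/1948 = 327.89 V.
I_load = 327.89/2480 = 0.13221 A, so P_out = 327.89 × 0.13221 = 43.350 W.
All ideal ⇒ P_in = P_out, so I_supply = 43.350/415 = 0.104 A.

I_supply ≈ 0.104 A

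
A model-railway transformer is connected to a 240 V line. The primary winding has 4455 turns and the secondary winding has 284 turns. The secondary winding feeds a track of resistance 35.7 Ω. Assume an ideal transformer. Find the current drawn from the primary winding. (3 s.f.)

I_p ≈ 0.0273 A

V_s = V_p × N_s/N_p = 240 × 284/4455 = 15.300 V.
I_s = V_s/R = 15.300/35.7 = 0.42856 A.
For an ideal transformer I_p N_p = I_s N_s, so I_p = 0.42856 × 284/4455 = 0.0273 A.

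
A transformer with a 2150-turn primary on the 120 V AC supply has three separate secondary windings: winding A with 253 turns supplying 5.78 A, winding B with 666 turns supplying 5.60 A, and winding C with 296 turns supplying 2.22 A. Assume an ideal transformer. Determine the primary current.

I_p ≈ 2.72 A

V_A = 120 × 253/2150 = 14.121 V; V_B = 120 × 666/2150 = 37.172 V; V_C = 120 × 296/2150 = 16.521 V.
P_out = V_A I_A + V_B I_B + V_C I_C = 14.121×5.78 + 37.172×5.60 + 16.521×2.22 = 81.619 + 208.16 + 36.676 = 326.46 W.
Ideal ⇒ P_in = P_out, so I_p = P_out/V_p = 326.46/120 = 2.72 A.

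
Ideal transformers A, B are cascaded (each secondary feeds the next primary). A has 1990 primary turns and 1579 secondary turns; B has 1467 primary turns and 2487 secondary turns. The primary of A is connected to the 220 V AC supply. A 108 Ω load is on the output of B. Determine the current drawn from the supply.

I_supply ≈ 3.69 A

After A: V = 220.00 × 1579/1990 = 174.56 V.
After B: V = 174.56 × 2487/1467 = 295.94 V.
I_load = 295.94/108 = 2.7401 A, so P_out = 295.94 × 2.7401 = 810.91 W.
All ideal ⇒ P_in = P_out, so I_supply = 810.91/220 = 3.69 A.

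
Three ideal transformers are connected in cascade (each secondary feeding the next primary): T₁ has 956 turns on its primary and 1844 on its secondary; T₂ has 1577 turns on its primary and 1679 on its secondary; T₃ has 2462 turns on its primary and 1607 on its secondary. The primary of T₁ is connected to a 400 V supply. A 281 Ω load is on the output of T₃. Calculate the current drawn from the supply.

I_supply ≈ 2.56 A

Secondary of T₁: V = 400.00 × 1844/956 = 771.55 V.
Secondary of T₂: V = 771.55 × 1679/1577 = 821.45 V.
Secondary of T₃: V = 821.45 × 1607/2462 = 536.18 V.
I_load = 536.18/281 = 1.9081 A, so P_out = 536.18 × 1.9081 = 1023.1 W.
All ideal ⇒ P_in = P_out, so I_supply = 1023.1/400 = 2.56 A.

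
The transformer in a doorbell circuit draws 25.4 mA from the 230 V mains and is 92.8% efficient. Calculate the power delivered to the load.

P_in = V_p I_p = 230 × 0.0254 = 5.8420 W.
P_out = η P_in = 0.928 × 5.8420 = 5.42 W.

P_out ≈ 5.42 W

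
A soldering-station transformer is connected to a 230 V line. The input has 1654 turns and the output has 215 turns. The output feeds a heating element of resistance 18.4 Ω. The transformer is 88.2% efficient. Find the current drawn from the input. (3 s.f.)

V_out = 230 × 215/1654 = 29.897 V.
I_out = V_out/R = 29.897/18.4 = 1.6248 A.
P_out = V_out I_out = 29.897 × 1.6248 = 48.578 W.
P_in = P_out/η = 48.578/0.882 = 55.078 W.
I_in = P_in/V_in = 55.078/230 = 0.239 A.

I_in ≈ 0.239 A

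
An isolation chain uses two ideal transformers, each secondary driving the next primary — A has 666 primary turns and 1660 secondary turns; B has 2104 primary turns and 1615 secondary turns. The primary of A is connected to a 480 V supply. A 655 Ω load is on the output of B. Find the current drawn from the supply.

Secondary of A: V = 480.00 × 1660/666 = 1196.4 V.
Secondary of B: V = 1196.4 × 1615/2104 = 918.34 V.
I_load = 918.34/655 = 1.4020 A, so P_out = 918.34 × 1.4020 = 1287.5 W.
All ideal ⇒ P_in = P_out, so I_supply = 1287.5/480 = 2.68 A.

I_supply ≈ 2.68 A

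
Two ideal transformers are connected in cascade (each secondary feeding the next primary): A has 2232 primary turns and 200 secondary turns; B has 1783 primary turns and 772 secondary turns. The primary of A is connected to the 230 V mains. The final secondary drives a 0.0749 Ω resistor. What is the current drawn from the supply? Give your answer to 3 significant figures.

After A: V = 230.00 × 200/2232 = 20.609 V.
After B: V = 20.609 × 772/1783 = 8.9234 V.
I_load = 8.9234/0.0749 = 119.14 A, so P_out = 8.9234 × 119.14 = 1063.1 W.
All ideal ⇒ P_in = P_out, so I_supply = 1063.1/230 = 4.62 A.

I_supply ≈ 4.62 A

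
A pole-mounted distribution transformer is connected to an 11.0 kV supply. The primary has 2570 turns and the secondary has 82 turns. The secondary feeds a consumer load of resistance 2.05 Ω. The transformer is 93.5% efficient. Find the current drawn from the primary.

I_p ≈ 5.84 A

V_s = 11000 × 82/2570 = 350.97 V.
I_s = V_s/R = 350.97/2.05 = 171.21 A.
P_out = V_s I_s = 350.97 × 171.21 = 60089 W.
P_in = P_out/η = 60089/0.935 = 64266 W.
I_p = P_in/V_p = 64266/11000 = 5.84 A.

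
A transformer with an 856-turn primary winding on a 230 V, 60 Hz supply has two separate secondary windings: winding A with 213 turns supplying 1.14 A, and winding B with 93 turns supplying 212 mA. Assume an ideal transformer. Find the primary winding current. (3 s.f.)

I_p ≈ 0.307 A

V_A = 230 × 213/856 = 57.231 V; V_B = 230 × 93/856 = 24.988 V.
P_out = V_A I_A + V_B I_B = 57.231×1.14 + 24.988×0.212 = 65.244 + 5.2975 = 70.541 W.
Ideal ⇒ P_in = P_out, so I_p = P_out/V_p = 70.541/230 = 0.307 A.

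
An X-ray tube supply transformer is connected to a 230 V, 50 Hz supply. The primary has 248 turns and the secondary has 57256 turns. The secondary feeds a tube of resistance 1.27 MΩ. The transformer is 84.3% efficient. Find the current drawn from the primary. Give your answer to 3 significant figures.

I_p ≈ 11.5 A

V_s = 230 × 57256/248 = 53100 V.
I_s = V_s/R = 53100/(1.27×10^6) = 0.041811 A.
P_out = V_s I_s = 53100 × 0.041811 = 2220.2 W.
P_in = P_out/η = 2220.2/0.843 = 2633.7 W.
I_p = P_in/V_p = 2633.7/230 = 11.5 A.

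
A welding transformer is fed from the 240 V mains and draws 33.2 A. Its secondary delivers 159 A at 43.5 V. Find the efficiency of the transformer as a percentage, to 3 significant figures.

η ≈ 86.8%

P_in = 240 × 33.2 = 7968.00 W.
P_out = 43.5 × 159 = 6916.50 W.
η = P_out/P_in = 6916.50/7968.00 = 0.868.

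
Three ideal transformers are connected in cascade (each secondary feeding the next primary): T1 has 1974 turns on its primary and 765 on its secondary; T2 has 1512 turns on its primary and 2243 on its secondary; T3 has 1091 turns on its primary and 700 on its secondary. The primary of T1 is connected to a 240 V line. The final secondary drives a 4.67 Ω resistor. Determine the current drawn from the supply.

I_supply ≈ 6.99 A

After T1: V = 240.00 × 765/1974 = 93.009 V.
After T2: V = 93.009 × 2243/1512 = 137.98 V.
After T3: V = 137.98 × 700/1091 = 88.527 V.
I_load = 88.527/4.67 = 18.957 A, so P_out = 88.527 × 18.957 = 1678.2 W.
All ideal ⇒ P_in = P_out, so I_supply = 1678.2/240 = 6.99 A.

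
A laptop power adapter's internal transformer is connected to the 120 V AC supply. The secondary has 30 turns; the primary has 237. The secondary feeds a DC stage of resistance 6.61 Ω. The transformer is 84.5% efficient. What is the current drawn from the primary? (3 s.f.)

V_s = 120 × 30/237 = 15.190 V.
I_s = V_s/R = 15.190/6.61 = 2.2980 A.
P_out = V_s I_s = 15.190 × 2.2980 = 34.907 W.
P_in = P_out/η = 34.907/0.845 = 41.310 W.
I_p = P_in/V_p = 41.310/120 = 0.344 A.

I_p ≈ 0.344 A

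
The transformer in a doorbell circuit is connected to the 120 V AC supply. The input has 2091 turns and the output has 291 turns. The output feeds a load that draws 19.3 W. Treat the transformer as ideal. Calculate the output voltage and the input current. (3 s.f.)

V_out = V_in × N_out/N_in = 120 × 291/2091 = 16.700 V.
I_out = P/V_out = 19.3/16.700 = 1.1557 A.
I_in = I_out × N_out/N_in = 1.1557 × 291/2091 = 0.161 A.

V_out ≈ 16.7 V, I_in ≈ 0.161 A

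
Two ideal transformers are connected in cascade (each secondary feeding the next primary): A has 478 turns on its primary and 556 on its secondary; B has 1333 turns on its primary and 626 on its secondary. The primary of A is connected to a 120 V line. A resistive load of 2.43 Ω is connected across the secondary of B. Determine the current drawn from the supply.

I_supply ≈ 14.7 A

Secondary of A: V = 120.00 × 556/478 = 139.58 V.
Secondary of B: V = 139.58 × 626/1333 = 65.550 V.
I_load = 65.550/2.43 = 26.975 A, so P_out = 65.550 × 26.975 = 1768.2 W.
All ideal ⇒ P_in = P_out, so I_supply = 1768.2/120 = 14.7 A.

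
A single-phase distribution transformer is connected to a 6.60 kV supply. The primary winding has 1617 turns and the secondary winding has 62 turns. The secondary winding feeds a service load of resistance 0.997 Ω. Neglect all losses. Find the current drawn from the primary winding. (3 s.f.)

V_s = V_p × N_s/N_p = 6600 × 62/1617 = 253.06 V.
I_s = V_s/R = 253.06/0.997 = 253.82 A.
For an ideal transformer I_p N_p = I_s N_s, so I_p = 253.82 × 62/1617 = 9.73 A.

I_p ≈ 9.73 A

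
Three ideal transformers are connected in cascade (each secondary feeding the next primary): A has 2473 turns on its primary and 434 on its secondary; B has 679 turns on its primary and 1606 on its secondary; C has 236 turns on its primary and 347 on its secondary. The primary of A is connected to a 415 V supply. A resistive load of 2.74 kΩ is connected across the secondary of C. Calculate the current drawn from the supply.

After A: V = 415.00 × 434/2473 = 72.831 V.
After B: V = 72.831 × 1606/679 = 172.26 V.
After C: V = 172.26 × 347/236 = 253.28 V.
I_load = 253.28/2740 = 0.092439 A, so P_out = 253.28 × 0.092439 = 23.413 W.
All ideal ⇒ P_in = P_out, so I_supply = 23.413/415 = 0.0564 A.

I_supply ≈ 0.0564 A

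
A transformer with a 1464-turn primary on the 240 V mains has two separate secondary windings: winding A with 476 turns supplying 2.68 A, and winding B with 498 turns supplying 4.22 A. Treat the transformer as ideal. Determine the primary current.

I_p ≈ 2.31 A

V_A = 240 × 476/1464 = 78.033 V; V_B = 240 × 498/1464 = 81.639 V.
P_out = V_A I_A + V_B I_B = 78.033×2.68 + 81.639×4.22 = 209.13 + 344.52 = 553.65 W.
Ideal ⇒ P_in = P_out, so I_p = P_out/V_p = 553.65/240 = 2.31 A.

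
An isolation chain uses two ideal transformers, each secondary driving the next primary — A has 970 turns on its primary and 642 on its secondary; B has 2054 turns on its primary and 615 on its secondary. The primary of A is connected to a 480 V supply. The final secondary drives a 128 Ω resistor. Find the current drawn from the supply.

I_supply ≈ 0.147 A

After A: V = 480.00 × 642/970 = 317.69 V.
After B: V = 317.69 × 615/2054 = 95.122 V.
I_load = 95.122/128 = 0.74314 A, so P_out = 95.122 × 0.74314 = 70.688 W.
All ideal ⇒ P_in = P_out, so I_supply = 70.688/480 = 0.147 A.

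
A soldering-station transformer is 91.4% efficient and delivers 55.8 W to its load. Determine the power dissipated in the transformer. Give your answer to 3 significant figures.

P_in = P_out/η = 55.8/0.914 = 61.0503 W.
P_loss = P_in − P_out = 61.0503 − 55.8 = 5.25 W.

P_loss ≈ 5.25 W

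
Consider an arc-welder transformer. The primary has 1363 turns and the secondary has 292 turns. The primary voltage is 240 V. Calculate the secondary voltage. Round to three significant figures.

V_s/V_p = N_s/N_p, so V_s = 240 × 292/1363 = 51.4 V.

V_s ≈ 51.4 V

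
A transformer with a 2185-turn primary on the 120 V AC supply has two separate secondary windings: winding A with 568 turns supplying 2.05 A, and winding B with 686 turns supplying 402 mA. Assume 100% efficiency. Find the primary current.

V_A = 120 × 568/2185 = 31.195 V; V_B = 120 × 686/2185 = 37.675 V.
P_out = V_A I_A + V_B I_B = 31.195×2.05 + 37.675×0.402 = 63.949 + 15.145 = 79.094 W.
Ideal ⇒ P_in = P_out, so I_p = P_out/V_p = 79.094/120 = 0.659 A.

I_p ≈ 0.659 A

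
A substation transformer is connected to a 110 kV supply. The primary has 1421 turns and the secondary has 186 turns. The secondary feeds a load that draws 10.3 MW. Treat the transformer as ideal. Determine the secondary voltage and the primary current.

V_s = V_p × N_s/N_p = 110000 × 186/1421 = 14398 V.
I_s = P/V_s = 1.03×10^7/14398 = 715.36 A.
I_p = I_s × N_s/N_p = 715.36 × 186/1421 = 93.6 A.

V_s ≈ 14400 V, I_p ≈ 93.6 A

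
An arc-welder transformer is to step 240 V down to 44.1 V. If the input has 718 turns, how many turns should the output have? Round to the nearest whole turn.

N_out/N_in = V_out/V_in, so N_out = 718 × 44.1/240 = 131.9 ≈ 132 turns.

N_out = 132 turns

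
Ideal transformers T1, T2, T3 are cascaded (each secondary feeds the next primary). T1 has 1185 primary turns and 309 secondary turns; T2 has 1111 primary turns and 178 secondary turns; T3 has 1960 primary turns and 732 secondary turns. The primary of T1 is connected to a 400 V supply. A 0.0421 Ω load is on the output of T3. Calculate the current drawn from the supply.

After T1: V = 400.00 × 309/1185 = 104.30 V.
After T2: V = 104.30 × 178/1111 = 16.711 V.
After T3: V = 16.711 × 732/1960 = 6.2411 V.
I_load = 6.2411/0.0421 = 148.24 A, so P_out = 6.2411 × 148.24 = 925.21 W.
All ideal ⇒ P_in = P_out, so I_supply = 925.21/400 = 2.31 A.

I_supply ≈ 2.31 A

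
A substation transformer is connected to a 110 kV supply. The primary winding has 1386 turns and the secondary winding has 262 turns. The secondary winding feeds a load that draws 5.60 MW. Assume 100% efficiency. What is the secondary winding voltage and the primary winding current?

V_s ≈ 20800 V, I_p ≈ 50.9 A

V_s = V_p × N_s/N_p = 110000 × 262/1386 = 20794 V.
I_s = P/V_s = 5.60×10^6/20794 = 269.31 A.
I_p = I_s × N_s/N_p = 269.31 × 262/1386 = 50.9 A.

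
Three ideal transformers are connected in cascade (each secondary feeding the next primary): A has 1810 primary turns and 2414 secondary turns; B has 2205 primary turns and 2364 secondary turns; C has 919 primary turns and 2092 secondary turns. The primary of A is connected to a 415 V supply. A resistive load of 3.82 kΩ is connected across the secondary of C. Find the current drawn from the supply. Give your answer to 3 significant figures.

Secondary of A: V = 415.00 × 2414/1810 = 553.49 V.
Secondary of B: V = 553.49 × 2364/2205 = 593.40 V.
Secondary of C: V = 593.40 × 2092/919 = 1350.8 V.
I_load = 1350.8/3820 = 0.35361 A, so P_out = 1350.8 × 0.35361 = 477.66 W.
All ideal ⇒ P_in = P_out, so I_supply = 477.66/415 = 1.15 A.

I_supply ≈ 1.15 A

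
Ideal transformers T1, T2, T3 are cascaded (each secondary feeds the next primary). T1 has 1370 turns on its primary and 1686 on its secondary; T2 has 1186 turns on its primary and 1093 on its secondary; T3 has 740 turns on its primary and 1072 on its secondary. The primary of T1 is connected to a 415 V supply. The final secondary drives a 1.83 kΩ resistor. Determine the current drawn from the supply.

Secondary of T1: V = 415.00 × 1686/1370 = 510.72 V.
Secondary of T2: V = 510.72 × 1093/1186 = 470.67 V.
Secondary of T3: V = 470.67 × 1072/740 = 681.84 V.
I_load = 681.84/1830 = 0.37259 A, so P_out = 681.84 × 0.37259 = 254.05 W.
All ideal ⇒ P_in = P_out, so I_supply = 254.05/415 = 0.612 A.

I_supply ≈ 0.612 A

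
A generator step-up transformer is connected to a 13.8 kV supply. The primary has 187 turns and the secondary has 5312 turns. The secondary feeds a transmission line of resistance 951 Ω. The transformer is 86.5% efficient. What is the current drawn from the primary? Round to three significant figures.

V_s = 13800 × 5312/187 = 392010 V.
I_s = V_s/R = 392010/951 = 412.21 A.
P_out = V_s I_s = 392010 × 412.21 = 1.6159×10^8 W.
P_in = P_out/η = 1.6159×10^8/0.865 = 1.8681×10^8 W.
I_p = P_in/V_p = 1.8681×10^8/13800 = 13500 A.

I_p ≈ 13500 A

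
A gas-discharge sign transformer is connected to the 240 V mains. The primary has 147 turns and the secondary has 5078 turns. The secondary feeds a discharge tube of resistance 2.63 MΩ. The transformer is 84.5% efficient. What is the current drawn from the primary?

I_p ≈ 0.129 A

V_s = 240 × 5078/147 = 8290.6 V.
I_s = V_s/R = 8290.6/(2.63×10^6) = 0.0031523 A.
P_out = V_s I_s = 8290.6 × 0.0031523 = 26.135 W.
P_in = P_out/η = 26.135/0.845 = 30.929 W.
I_p = P_in/V_p = 30.929/240 = 0.129 A.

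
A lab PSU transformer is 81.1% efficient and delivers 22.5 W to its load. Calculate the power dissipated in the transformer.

P_in = P_out/η = 22.5/0.811 = 27.7435 W.
P_loss = P_in − P_out = 27.7435 − 22.5 = 5.24 W.

P_loss ≈ 5.24 W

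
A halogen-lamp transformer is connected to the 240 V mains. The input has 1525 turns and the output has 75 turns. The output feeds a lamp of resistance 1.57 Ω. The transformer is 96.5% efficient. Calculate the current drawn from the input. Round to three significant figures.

V_out = 240 × 75/1525 = 11.803 V.
I_out = V_out/R = 11.803/1.57 = 7.5180 A.
P_out = V_out I_out = 11.803 × 7.5180 = 88.737 W.
P_in = P_out/η = 88.737/0.965 = 91.956 W.
I_in = P_in/V_in = 91.956/240 = 0.383 A.

I_in ≈ 0.383 A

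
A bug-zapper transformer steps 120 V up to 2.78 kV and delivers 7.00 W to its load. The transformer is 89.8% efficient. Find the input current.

I_in ≈ 0.0650 A

P_in = P_out/η = 7.00/0.898 = 7.7951 W.
I_in = P_in/V_in = 7.7951/120 = 0.0650 A.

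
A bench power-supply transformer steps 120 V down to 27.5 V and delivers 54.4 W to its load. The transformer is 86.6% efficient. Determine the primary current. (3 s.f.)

P_in = P_out/η = 54.4/0.866 = 62.818 W.
I_p = P_in/V_p = 62.818/120 = 0.523 A.

I_p ≈ 0.523 A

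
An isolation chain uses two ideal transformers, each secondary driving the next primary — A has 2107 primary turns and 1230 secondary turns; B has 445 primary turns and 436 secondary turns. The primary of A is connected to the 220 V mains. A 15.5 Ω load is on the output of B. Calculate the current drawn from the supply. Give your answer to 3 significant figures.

I_supply ≈ 4.64 A

Secondary of A: V = 220.00 × 1230/2107 = 128.43 V.
Secondary of B: V = 128.43 × 436/445 = 125.83 V.
I_load = 125.83/15.5 = 8.1182 A, so P_out = 125.83 × 8.1182 = 1021.5 W.
All ideal ⇒ P_in = P_out, so I_supply = 1021.5/220 = 4.64 A.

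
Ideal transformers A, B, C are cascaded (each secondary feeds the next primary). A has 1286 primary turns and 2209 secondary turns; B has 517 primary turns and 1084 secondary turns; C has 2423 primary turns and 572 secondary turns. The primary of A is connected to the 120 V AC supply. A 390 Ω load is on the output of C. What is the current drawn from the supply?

I_supply ≈ 0.222 A

Secondary of A: V = 120.00 × 2209/1286 = 206.13 V.
Secondary of B: V = 206.13 × 1084/517 = 432.19 V.
Secondary of C: V = 432.19 × 572/2423 = 102.03 V.
I_load = 102.03/390 = 0.26161 A, so P_out = 102.03 × 0.26161 = 26.691 W.
All ideal ⇒ P_in = P_out, so I_supply = 26.691/120 = 0.222 A.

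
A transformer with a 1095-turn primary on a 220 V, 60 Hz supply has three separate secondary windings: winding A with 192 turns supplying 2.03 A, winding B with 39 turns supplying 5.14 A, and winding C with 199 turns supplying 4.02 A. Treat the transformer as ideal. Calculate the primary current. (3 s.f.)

V_A = 220 × 192/1095 = 38.575 V; V_B = 220 × 39/1095 = 7.8356 V; V_C = 220 × 199/1095 = 39.982 V.
P_out = V_A I_A + V_B I_B + V_C I_C = 38.575×2.03 + 7.8356×5.14 + 39.982×4.02 = 78.308 + 40.275 + 160.73 = 279.31 W.
Ideal ⇒ P_in = P_out, so I_p = P_out/V_p = 279.31/220 = 1.27 A.

I_p ≈ 1.27 A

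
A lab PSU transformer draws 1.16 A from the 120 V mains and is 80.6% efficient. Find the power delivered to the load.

P_out ≈ 112 W

P_in = V_p I_p = 120 × 1.16 = 139.20 W.
P_out = η P_in = 0.806 × 139.20 = 112 W.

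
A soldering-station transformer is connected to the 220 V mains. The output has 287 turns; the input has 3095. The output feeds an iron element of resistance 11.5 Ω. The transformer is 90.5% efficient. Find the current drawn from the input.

V_out = 220 × 287/3095 = 20.401 V.
I_out = V_out/R = 20.401/11.5 = 1.7740 A.
P_out = V_out I_out = 20.401 × 1.7740 = 36.190 W.
P_in = P_out/η = 36.190/0.905 = 39.989 W.
I_in = P_in/V_in = 39.989/220 = 0.182 A.

I_in ≈ 0.182 A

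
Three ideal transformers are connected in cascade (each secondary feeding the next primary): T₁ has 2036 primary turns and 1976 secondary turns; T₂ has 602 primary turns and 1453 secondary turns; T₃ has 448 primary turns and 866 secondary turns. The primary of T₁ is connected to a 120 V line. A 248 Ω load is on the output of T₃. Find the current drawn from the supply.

After T₁: V = 120.00 × 1976/2036 = 116.46 V.
After T₂: V = 116.46 × 1453/602 = 281.10 V.
After T₃: V = 281.10 × 866/448 = 543.37 V.
I_load = 543.37/248 = 2.1910 A, so P_out = 543.37 × 2.1910 = 1190.5 W.
All ideal ⇒ P_in = P_out, so I_supply = 1190.5/120 = 9.92 A.

I_supply ≈ 9.92 A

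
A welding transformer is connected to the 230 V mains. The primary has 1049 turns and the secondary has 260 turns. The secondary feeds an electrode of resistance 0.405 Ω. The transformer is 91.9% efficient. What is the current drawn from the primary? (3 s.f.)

I_p ≈ 38.0 A

V_s = 230 × 260/1049 = 57.007 V.
I_s = V_s/R = 57.007/0.405 = 140.76 A.
P_out = V_s I_s = 57.007 × 140.76 = 8024.1 W.
P_in = P_out/η = 8024.1/0.919 = 8731.3 W.
I_p = P_in/V_p = 8731.3/230 = 38.0 A.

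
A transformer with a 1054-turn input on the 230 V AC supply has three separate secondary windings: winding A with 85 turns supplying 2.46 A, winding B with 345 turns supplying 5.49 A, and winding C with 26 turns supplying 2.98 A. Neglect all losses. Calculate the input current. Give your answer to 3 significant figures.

I_in ≈ 2.07 A

V_A = 230 × 85/1054 = 18.548 V; V_B = 230 × 345/1054 = 75.285 V; V_C = 230 × 26/1054 = 5.6736 V.
P_out = V_A I_A + V_B I_B + V_C I_C = 18.548×2.46 + 75.285×5.49 + 5.6736×2.98 = 45.629 + 413.31 + 16.907 = 475.85 W.
Ideal ⇒ P_in = P_out, so I_in = P_out/V_in = 475.85/230 = 2.07 A.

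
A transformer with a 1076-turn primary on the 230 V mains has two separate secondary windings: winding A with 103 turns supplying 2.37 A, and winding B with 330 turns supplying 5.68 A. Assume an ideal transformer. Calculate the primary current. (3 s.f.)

I_p ≈ 1.97 A

V_A = 230 × 103/1076 = 22.017 V; V_B = 230 × 330/1076 = 70.539 V.
P_out = V_A I_A + V_B I_B = 22.017×2.37 + 70.539×5.68 = 52.180 + 400.66 = 452.84 W.
Ideal ⇒ P_in = P_out, so I_p = P_out/V_p = 452.84/230 = 1.97 A.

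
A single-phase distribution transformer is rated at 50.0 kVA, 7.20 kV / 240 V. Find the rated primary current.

I_p ≈ 6.94 A

I_p = S/V_p = 50000/7200 = 6.94 A.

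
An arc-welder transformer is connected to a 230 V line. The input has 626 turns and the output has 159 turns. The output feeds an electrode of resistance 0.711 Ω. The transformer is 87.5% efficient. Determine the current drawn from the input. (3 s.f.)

V_out = 230 × 159/626 = 58.419 V.
I_out = V_out/R = 58.419/0.711 = 82.164 A.
P_out = V_out I_out = 58.419 × 82.164 = 4799.9 W.
P_in = P_out/η = 4799.9/0.875 = 5485.6 W.
I_in = P_in/V_in = 5485.6/230 = 23.9 A.

I_in ≈ 23.9 A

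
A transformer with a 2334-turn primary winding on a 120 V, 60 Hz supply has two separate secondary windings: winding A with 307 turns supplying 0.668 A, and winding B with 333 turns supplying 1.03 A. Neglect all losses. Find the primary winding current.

V_A = 120 × 307/2334 = 15.784 V; V_B = 120 × 333/2334 = 17.121 V.
P_out = V_A I_A + V_B I_B = 15.784×0.668 + 17.121×1.03 = 10.544 + 17.634 = 28.178 W.
Ideal ⇒ P_in = P_out, so I_p = P_out/V_p = 28.178/120 = 0.235 A.

I_p ≈ 0.235 A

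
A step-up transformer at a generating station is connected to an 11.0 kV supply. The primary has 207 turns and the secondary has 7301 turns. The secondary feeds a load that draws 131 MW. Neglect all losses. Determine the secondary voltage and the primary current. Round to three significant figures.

V_s ≈ 388000 V, I_p ≈ 11900 A

V_s = V_p × N_s/N_p = 11000 × 7301/207 = 387980 V.
I_s = P/V_s = 1.31×10^8/387980 = 337.65 A.
I_p = I_s × N_s/N_p = 337.65 × 7301/207 = 11900 A.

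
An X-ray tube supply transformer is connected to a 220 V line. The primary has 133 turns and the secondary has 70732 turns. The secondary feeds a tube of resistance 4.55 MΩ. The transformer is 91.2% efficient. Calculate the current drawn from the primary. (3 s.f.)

I_p ≈ 15.0 A

V_s = 220 × 70732/133 = 117000 V.
I_s = V_s/R = 117000/(4.55×10^6) = 0.025714 A.
P_out = V_s I_s = 117000 × 0.025714 = 3008.6 W.
P_in = P_out/η = 3008.6/0.912 = 3298.9 W.
I_p = P_in/V_p = 3298.9/220 = 15.0 A.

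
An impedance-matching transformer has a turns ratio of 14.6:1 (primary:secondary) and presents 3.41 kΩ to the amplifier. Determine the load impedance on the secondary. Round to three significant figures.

Z_s ≈ 16.0 Ω

Z_s = Z_p/(N_p/N_s)² = 3410/14.6² = 16.0 Ω.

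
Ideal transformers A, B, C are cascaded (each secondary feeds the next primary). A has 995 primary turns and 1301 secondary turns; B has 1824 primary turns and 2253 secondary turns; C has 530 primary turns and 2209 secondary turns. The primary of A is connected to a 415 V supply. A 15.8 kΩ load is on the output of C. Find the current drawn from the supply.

I_supply ≈ 1.19 A

Secondary of A: V = 415.00 × 1301/995 = 542.63 V.
Secondary of B: V = 542.63 × 2253/1824 = 670.25 V.
Secondary of C: V = 670.25 × 2209/530 = 2793.6 V.
I_load = 2793.6/15800 = 0.17681 A, so P_out = 2793.6 × 0.17681 = 493.92 W.
All ideal ⇒ P_in = P_out, so I_supply = 493.92/415 = 1.19 A.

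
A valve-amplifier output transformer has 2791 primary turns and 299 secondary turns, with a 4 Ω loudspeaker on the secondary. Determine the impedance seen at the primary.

Z_p = (N_p/N_s)² × Z_s = (2791/299)² × 4 = 349 Ω.

Z_p ≈ 349 Ω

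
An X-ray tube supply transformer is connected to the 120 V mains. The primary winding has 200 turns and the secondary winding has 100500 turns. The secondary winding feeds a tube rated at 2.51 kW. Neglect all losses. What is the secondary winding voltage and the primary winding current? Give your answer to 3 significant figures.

V_s = V_p × N_s/N_p = 120 × 100500/200 = 60300 V.
I_s = P/V_s = 2510/60300 = 0.041625 A.
I_p = I_s × N_s/N_p = 0.041625 × 100500/200 = 20.9 A.

V_s ≈ 60300 V, I_p ≈ 20.9 A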